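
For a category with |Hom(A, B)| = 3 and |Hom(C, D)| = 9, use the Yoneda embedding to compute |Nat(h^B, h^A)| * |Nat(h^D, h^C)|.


By the Yoneda lemma, Nat(h^B, h^A) is isomorphic to Hom(A, B),
so |Nat(h^B, h^A)| = |Hom(A, B)| and |Nat(h^D, h^C)| = |Hom(C, D)|.
|Hom(A, B)| = 3, |Hom(C, D)| = 9.
|Nat(h^B, h^A) x Nat(h^D, h^C)| = 3 * 9 = 27

27


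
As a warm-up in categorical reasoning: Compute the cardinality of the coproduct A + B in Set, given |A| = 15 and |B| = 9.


In Set, the coproduct A + B is the disjoint union.
|A + B| = |A| + |B| = 15 + 9 = 24

24


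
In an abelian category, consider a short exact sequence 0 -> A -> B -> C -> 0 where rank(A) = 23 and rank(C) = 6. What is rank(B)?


For a short exact sequence 0 -> A -> B -> C -> 0,
rank is additive: rank(B) = rank(A) + rank(C).
rank(B) = 23 + 6 = 29

29


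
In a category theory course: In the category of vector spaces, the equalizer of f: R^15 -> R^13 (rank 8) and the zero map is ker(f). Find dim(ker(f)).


The equalizer of f and the zero map is ker(f).
By the rank-nullity theorem: dim(ker(f)) = dim(domain) - rank(f).
dim(ker(f)) = 15 - 8 = 7

7


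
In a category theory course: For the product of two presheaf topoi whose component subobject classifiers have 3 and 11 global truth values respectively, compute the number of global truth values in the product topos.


In a product of presheaf topoi E_1 x E_2, the subobject classifier
is Omega = Omega_1 x Omega_2 (componentwise), so
|Omega(top)| = |Omega_1(top_1)| * |Omega_2(top_2)|.
= 3 * 11 = 33.

33


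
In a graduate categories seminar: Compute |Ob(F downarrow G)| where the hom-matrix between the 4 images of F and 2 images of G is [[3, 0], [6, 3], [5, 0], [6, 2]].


Objects of (F downarrow G) are triples (a, b, h: F(a)->G(b)).
The count equals the sum of all entries in the hom-matrix.
sum(row 0) = 3
sum(row 1) = 9
sum(row 2) = 5
sum(row 3) = 8
Grand total = 25

25


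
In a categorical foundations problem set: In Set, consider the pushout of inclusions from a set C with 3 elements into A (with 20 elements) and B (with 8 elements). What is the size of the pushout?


The pushout A +_C B identifies the images of C in A and B.
|A +_C B| = |A| + |B| - |C| (for injections).
= 20 + 8 - 3 = 25

25


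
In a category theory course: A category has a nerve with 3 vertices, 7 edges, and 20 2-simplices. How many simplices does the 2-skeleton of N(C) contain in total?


The 2-skeleton of the nerve N(C) consists of simplices in dimensions 0, 1, 2:
  |N(C)_0| = 3 (objects)
  |N(C)_1| = 7 (morphisms)
  |N(C)_2| = 20 (composable pairs)
Total = 3 + 7 + 20 = 30

30


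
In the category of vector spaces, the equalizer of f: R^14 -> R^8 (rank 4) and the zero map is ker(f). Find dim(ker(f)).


The equalizer of f and the zero map is ker(f).
By the rank-nullity theorem: dim(ker(f)) = dim(domain) - rank(f).
dim(ker(f)) = 14 - 4 = 10

10


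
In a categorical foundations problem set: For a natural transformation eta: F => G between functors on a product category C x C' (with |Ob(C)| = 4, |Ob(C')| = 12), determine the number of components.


A natural transformation eta: F => G assigns one component morphism per
object of the domain category.
The domain is the product category C x C', so
|Ob(C x C')| = |Ob(C)| * |Ob(C')| = 4 * 12 = 48.
Therefore eta has 48 component morphisms.

48


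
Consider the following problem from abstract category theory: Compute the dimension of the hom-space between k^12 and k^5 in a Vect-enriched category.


In Vect-enriched categories, Hom(k^n, k^m) is the space of m x n matrices.
dim(Hom(k^12, k^5)) = 5 * 12 = 60

60


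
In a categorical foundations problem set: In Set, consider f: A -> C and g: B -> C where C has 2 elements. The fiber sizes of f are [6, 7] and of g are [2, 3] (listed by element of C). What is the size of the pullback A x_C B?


The pullback A x_C B consists of pairs (a, b) with f(a) = g(b).
For each element c in C, the fiber product has |f^-1(c)| * |g^-1(c)| elements.
Summing over C: 6 * 2 + 7 * 3
= 12 + 21 = 33

33


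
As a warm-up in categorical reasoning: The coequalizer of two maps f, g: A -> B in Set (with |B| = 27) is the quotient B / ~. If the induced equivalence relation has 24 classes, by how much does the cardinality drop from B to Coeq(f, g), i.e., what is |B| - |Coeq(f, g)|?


The coequalizer Coeq(f, g) = B / ~ has one element per equivalence class.
|B| = 27, |Coeq(f, g)| = 24.
|B| - |Coeq(f, g)| = 27 - 24 = 3.

3


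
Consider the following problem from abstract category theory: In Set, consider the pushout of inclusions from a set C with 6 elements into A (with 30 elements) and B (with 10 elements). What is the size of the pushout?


The pushout A +_C B identifies the images of C in A and B.
|A +_C B| = |A| + |B| - |C| (for injections).
= 30 + 10 - 6 = 34

34


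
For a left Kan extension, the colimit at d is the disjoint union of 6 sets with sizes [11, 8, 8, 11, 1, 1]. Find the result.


Pointwise, the left Kan extension (Lan_F H)(d) is the colimit, indexed
by the comma category (F downarrow d), of H composed with the
projection (F downarrow d) -> C. Here that colimit is given
as a coproduct (disjoint union) of sets, so its cardinality is the
sum of the sizes of the summands.
Coproduct of sets with sizes: 11 + 8 + 8 + 11 + 1 + 1
= 40

40


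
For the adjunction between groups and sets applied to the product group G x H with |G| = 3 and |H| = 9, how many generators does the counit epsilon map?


The counit epsilon_K: F(U(K)) -> K of the Free-Forgetful adjunction
maps |K| generators of F(U(K)) into K. For K = G x H (the product group),
|G x H| = |G| * |H|.
Total generators mapped = 3 * 9 = 27.

27


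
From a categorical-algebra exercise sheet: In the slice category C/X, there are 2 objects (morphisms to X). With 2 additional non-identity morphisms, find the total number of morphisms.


In the slice category C/X, objects are morphisms to X.
Identity morphisms: 2 (one per object of C/X).
Non-identity morphisms: 2.
Total = 2 + 2 = 4

4


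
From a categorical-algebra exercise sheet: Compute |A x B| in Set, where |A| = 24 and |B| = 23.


In Set, the product A x B is the Cartesian product.
By the universal property, |A x B| = |A| * |B|.
|A x B| = 24 * 23 = 552

552


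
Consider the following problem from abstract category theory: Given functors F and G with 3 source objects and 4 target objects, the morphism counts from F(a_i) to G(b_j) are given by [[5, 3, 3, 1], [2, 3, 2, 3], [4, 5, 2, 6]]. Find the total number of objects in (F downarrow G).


Objects of (F downarrow G) are triples (a, b, h: F(a)->G(b)).
The count equals the sum of all entries in the hom-matrix.
sum(row 0) = 12
sum(row 1) = 10
sum(row 2) = 17
Grand total = 39

39


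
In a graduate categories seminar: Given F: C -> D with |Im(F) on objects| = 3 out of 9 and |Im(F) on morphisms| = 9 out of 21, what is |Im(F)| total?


The image of F consists of distinct objects and distinct morphisms.
|Im(F)| on objects = 3
|Im(F)| on morphisms = 9
Total image cardinality = 3 + 9 = 12

12


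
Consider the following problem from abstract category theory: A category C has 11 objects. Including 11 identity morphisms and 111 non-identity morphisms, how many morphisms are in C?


Each object has an identity morphism, giving 11 identities.
Adding the 111 non-identity morphisms:
Total = 11 + 111 = 122

122


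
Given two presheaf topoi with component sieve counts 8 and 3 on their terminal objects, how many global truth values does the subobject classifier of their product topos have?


In a product of presheaf topoi E_1 x E_2, the subobject classifier
is Omega = Omega_1 x Omega_2 (componentwise), so
|Omega(top)| = |Omega_1(top_1)| * |Omega_2(top_2)|.
= 8 * 3 = 24.

24


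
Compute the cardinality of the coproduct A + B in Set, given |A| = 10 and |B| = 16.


In Set, the coproduct A + B is the disjoint union.
|A + B| = |A| + |B| = 10 + 16 = 26

26


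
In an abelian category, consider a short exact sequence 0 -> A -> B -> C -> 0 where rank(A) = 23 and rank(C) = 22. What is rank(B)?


For a short exact sequence 0 -> A -> B -> C -> 0,
rank is additive: rank(B) = rank(A) + rank(C).
rank(B) = 23 + 22 = 45

45


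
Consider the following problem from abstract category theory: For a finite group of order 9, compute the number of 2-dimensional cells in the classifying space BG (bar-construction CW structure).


In the bar-construction CW model of BG, the n-cells are indexed by
n-tuples [g_1|...|g_n] of non-identity elements of G (degenerate
simplices with some g_i = e do not contribute cells), so there are
(|G| - 1)^n n-cells.
For dim = 2 with |G| = 9:
cells = (9 - 1)^2 = 8^2 = 64

64


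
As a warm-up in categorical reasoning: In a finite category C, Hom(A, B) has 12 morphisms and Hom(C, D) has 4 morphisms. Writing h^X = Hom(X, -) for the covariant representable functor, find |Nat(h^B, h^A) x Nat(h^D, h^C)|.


By the Yoneda lemma, Nat(h^B, h^A) is isomorphic to Hom(A, B),
so |Nat(h^B, h^A)| = |Hom(A, B)| and |Nat(h^D, h^C)| = |Hom(C, D)|.
|Hom(A, B)| = 12, |Hom(C, D)| = 4.
|Nat(h^B, h^A) x Nat(h^D, h^C)| = 12 * 4 = 48

48


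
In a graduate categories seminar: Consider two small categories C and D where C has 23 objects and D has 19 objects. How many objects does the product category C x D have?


The product category C x D has objects that are pairs (c, d).
Number of pairs = |Ob(C)| * |Ob(D)| = 23 * 19 = 437

437


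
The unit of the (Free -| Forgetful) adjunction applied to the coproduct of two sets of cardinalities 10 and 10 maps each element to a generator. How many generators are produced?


The unit eta_X: X -> U(F(X)) of the Free-Forgetful adjunction
maps each element of X to a generator of F(X). For X = S + T (disjoint
union in Set), |S + T| = |S| + |T|.
Total mappings = 10 + 10 = 20.

20


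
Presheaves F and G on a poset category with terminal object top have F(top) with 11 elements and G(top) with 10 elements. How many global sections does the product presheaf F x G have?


Global sections of a presheaf on a poset with terminal top satisfy
Gamma(H) ~ H(top). Presheaves admit pointwise products, so
(F x G)(top) = F(top) x G(top) (Cartesian product).
|Gamma(F x G)| = |F(top)| * |G(top)| = 11 * 10 = 110.

110


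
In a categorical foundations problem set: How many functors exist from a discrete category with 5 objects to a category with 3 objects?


A functor from a discrete category C to D is determined by
where each object maps. Each of the 5 objects of C can map
to any of the 3 objects of D independently.
Number of functors = 3^5 = 243

243


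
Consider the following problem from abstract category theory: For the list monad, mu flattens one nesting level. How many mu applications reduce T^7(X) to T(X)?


Each application of mu: T^2 -> T removes one layer of nesting.
Starting at depth 7 (i.e., T^7(X)), we need to reach T(X).
Number of mu applications = 7 - 1 = 6

6


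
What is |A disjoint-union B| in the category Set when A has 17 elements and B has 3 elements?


In Set, the coproduct A + B is the disjoint union.
|A + B| = |A| + |B| = 17 + 3 = 20

20


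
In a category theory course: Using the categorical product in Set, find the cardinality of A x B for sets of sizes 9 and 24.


In Set, the product A x B is the Cartesian product.
By the universal property, |A x B| = |A| * |B|.
|A x B| = 9 * 24 = 216

216


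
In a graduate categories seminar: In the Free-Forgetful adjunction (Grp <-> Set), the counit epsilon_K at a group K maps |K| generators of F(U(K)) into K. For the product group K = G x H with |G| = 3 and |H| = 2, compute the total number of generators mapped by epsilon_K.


The counit epsilon_K: F(U(K)) -> K of the Free-Forgetful adjunction
maps |K| generators of F(U(K)) into K. For K = G x H (the product group),
|G x H| = |G| * |H|.
Total generators mapped = 3 * 2 = 6.

6


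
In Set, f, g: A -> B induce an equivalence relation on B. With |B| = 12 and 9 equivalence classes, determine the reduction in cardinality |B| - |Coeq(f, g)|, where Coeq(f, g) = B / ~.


The coequalizer Coeq(f, g) = B / ~ has one element per equivalence class.
|B| = 12, |Coeq(f, g)| = 9.
|B| - |Coeq(f, g)| = 12 - 9 = 3.

3


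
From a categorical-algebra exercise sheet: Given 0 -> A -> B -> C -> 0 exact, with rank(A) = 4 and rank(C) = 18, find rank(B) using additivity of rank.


For a short exact sequence 0 -> A -> B -> C -> 0,
rank is additive: rank(B) = rank(A) + rank(C).
rank(B) = 4 + 18 = 22

22


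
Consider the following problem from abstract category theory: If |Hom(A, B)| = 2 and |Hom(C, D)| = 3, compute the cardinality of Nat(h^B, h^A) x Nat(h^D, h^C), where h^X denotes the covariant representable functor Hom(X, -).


By the Yoneda lemma, Nat(h^B, h^A) is isomorphic to Hom(A, B),
so |Nat(h^B, h^A)| = |Hom(A, B)| and |Nat(h^D, h^C)| = |Hom(C, D)|.
|Hom(A, B)| = 2, |Hom(C, D)| = 3.
|Nat(h^B, h^A) x Nat(h^D, h^C)| = 2 * 3 = 6

6


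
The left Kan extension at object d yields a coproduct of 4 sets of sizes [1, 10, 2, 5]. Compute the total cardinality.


Pointwise, the left Kan extension (Lan_F H)(d) is the colimit, indexed
by the comma category (F downarrow d), of H composed with the
projection (F downarrow d) -> C. Here that colimit is given
as a coproduct (disjoint union) of sets, so its cardinality is the
sum of the sizes of the summands.
Coproduct of sets with sizes: 1 + 10 + 2 + 5
= 18

18


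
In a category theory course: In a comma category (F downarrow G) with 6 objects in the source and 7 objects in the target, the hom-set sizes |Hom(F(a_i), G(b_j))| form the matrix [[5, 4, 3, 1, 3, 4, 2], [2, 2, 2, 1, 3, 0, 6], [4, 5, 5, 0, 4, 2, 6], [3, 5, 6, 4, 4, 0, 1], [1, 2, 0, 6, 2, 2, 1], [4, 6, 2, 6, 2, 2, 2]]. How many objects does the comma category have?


Objects of (F downarrow G) are triples (a, b, h: F(a)->G(b)).
The count equals the sum of all entries in the hom-matrix.
sum(row 0) = 22
sum(row 1) = 16
sum(row 2) = 26
sum(row 3) = 23
sum(row 4) = 14
sum(row 5) = 24
Grand total = 125

125


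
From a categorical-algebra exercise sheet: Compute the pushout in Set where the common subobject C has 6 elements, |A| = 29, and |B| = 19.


The pushout A +_C B identifies the images of C in A and B.
|A +_C B| = |A| + |B| - |C| (for injections).
= 29 + 19 - 6 = 42

42


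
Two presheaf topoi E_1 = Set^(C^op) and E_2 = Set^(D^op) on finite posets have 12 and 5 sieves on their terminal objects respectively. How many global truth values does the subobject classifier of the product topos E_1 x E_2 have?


In a product of presheaf topoi E_1 x E_2, the subobject classifier
is Omega = Omega_1 x Omega_2 (componentwise), so
|Omega(top)| = |Omega_1(top_1)| * |Omega_2(top_2)|.
= 12 * 5 = 60.

60


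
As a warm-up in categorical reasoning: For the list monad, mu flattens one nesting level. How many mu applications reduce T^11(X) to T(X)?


Each application of mu: T^2 -> T removes one layer of nesting.
Starting at depth 11 (i.e., T^11(X)), we need to reach T(X).
Number of mu applications = 11 - 1 = 10

10


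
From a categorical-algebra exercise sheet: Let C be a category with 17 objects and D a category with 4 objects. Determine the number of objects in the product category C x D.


The product category C x D has objects that are pairs (c, d).
Number of pairs = |Ob(C)| * |Ob(D)| = 17 * 4 = 68

68


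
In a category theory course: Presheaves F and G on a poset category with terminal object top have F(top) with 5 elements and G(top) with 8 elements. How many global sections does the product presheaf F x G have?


Global sections of a presheaf on a poset with terminal top satisfy
Gamma(H) ~ H(top). Presheaves admit pointwise products, so
(F x G)(top) = F(top) x G(top) (Cartesian product).
|Gamma(F x G)| = |F(top)| * |G(top)| = 5 * 8 = 40.

40


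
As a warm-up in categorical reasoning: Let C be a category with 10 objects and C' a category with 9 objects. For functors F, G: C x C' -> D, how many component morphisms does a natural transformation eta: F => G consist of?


A natural transformation eta: F => G assigns one component morphism per
object of the domain category.
The domain is the product category C x C', so
|Ob(C x C')| = |Ob(C)| * |Ob(C')| = 10 * 9 = 90.
Therefore eta has 90 component morphisms.

90


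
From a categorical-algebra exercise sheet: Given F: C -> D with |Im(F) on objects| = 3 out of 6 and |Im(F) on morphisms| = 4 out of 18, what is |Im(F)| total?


The image of F consists of distinct objects and distinct morphisms.
|Im(F)| on objects = 3
|Im(F)| on morphisms = 4
Total image cardinality = 3 + 4 = 7

7


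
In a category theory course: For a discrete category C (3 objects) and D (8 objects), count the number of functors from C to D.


A functor from a discrete category C to D is determined by
where each object maps. Each of the 3 objects of C can map
to any of the 8 objects of D independently.
Number of functors = 8^3 = 512

512


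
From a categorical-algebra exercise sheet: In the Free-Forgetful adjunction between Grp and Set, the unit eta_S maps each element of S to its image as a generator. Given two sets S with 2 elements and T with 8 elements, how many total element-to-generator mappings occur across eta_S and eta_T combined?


The unit eta_X: X -> U(F(X)) of the Free-Forgetful adjunction
maps each element of X to a generator of F(X). For X = S + T (disjoint
union in Set), |S + T| = |S| + |T|.
Total mappings = 2 + 8 = 10.

10


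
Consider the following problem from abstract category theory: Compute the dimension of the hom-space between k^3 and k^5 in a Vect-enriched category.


In Vect-enriched categories, Hom(k^n, k^m) is the space of m x n matrices.
dim(Hom(k^3, k^5)) = 5 * 3 = 15

15


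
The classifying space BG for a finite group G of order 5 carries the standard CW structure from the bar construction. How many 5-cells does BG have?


In the bar-construction CW model of BG, the n-cells are indexed by
n-tuples [g_1|...|g_n] of non-identity elements of G (degenerate
simplices with some g_i = e do not contribute cells), so there are
(|G| - 1)^n n-cells.
For dim = 5 with |G| = 5:
cells = (5 - 1)^5 = 4^5 = 1024

1024


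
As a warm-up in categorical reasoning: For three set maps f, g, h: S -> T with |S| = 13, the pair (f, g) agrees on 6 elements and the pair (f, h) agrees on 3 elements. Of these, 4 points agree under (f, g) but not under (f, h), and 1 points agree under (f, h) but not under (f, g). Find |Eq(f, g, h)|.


Eq(f, g, h) is the triple-agreement set: points in S where all three
maps take the same value. Using inclusion-exclusion on the pairwise data:
Pair (f, g) agrees on 6 points; pair (f, h) on 3 points.
Points agreeing under (f, g) but not (f, h) = 4; under (f, h) but not (f, g) = 1.
Triple-agreement = agreement-in-(f, g) minus points that agree under (f, g) but not (f, h):
|Eq(f, g, h)| = 6 - 4 = 2
(cross-check via (f, h): 3 - 1 = 2.)

2


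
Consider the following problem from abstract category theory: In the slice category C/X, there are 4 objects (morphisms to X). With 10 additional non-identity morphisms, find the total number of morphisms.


In the slice category C/X, objects are morphisms to X.
Identity morphisms: 4 (one per object of C/X).
Non-identity morphisms: 10.
Total = 4 + 10 = 14

14


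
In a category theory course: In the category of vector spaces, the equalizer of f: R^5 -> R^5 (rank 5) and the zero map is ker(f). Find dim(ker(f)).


The equalizer of f and the zero map is ker(f).
By the rank-nullity theorem: dim(ker(f)) = dim(domain) - rank(f).
dim(ker(f)) = 5 - 5 = 0

0


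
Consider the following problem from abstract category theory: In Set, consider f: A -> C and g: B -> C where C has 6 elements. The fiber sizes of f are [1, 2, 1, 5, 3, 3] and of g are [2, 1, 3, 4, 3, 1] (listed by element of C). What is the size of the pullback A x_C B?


The pullback A x_C B consists of pairs (a, b) with f(a) = g(b).
For each element c in C, the fiber product has |f^-1(c)| * |g^-1(c)| elements.
Summing over C: 1 * 2 + 2 * 1 + 1 * 3 + 5 * 4 + 3 * 3 + 3 * 1
= 2 + 2 + 3 + 20 + 9 + 3 = 39

39


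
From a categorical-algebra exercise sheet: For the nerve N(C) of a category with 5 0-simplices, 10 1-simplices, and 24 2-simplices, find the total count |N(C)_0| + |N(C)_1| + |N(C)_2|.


The 2-skeleton of the nerve N(C) consists of simplices in dimensions 0, 1, 2:
  |N(C)_0| = 5 (objects)
  |N(C)_1| = 10 (morphisms)
  |N(C)_2| = 24 (composable pairs)
Total = 5 + 10 + 24 = 39

39


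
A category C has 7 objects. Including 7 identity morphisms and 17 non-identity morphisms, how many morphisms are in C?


Each object has an identity morphism, giving 7 identities.
Adding the 17 non-identity morphisms:
Total = 7 + 17 = 24

24


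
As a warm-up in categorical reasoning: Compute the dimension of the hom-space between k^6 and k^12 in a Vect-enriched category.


In Vect-enriched categories, Hom(k^n, k^m) is the space of m x n matrices.
dim(Hom(k^6, k^12)) = 12 * 6 = 72

72


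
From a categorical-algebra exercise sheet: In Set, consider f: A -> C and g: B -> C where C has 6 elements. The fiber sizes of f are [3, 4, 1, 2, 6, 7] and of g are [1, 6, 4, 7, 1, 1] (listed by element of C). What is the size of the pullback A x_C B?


The pullback A x_C B consists of pairs (a, b) with f(a) = g(b).
For each element c in C, the fiber product has |f^-1(c)| * |g^-1(c)| elements.
Summing over C: 3 * 1 + 4 * 6 + 1 * 4 + 2 * 7 + 6 * 1 + 7 * 1
= 3 + 24 + 4 + 14 + 6 + 7 = 58

58


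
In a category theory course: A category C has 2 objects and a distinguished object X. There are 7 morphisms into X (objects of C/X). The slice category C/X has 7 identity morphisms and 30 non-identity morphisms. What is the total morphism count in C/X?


In the slice category C/X, objects are morphisms to X.
Identity morphisms: 7 (one per object of C/X).
Non-identity morphisms: 30.
Total = 7 + 30 = 37

37


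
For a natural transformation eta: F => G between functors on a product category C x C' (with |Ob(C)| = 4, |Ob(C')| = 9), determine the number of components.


A natural transformation eta: F => G assigns one component morphism per
object of the domain category.
The domain is the product category C x C', so
|Ob(C x C')| = |Ob(C)| * |Ob(C')| = 4 * 9 = 36.
Therefore eta has 36 component morphisms.

36


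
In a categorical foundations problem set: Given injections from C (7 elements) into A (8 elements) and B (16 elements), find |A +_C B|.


The pushout A +_C B identifies the images of C in A and B.
|A +_C B| = |A| + |B| - |C| (for injections).
= 8 + 16 - 7 = 17

17


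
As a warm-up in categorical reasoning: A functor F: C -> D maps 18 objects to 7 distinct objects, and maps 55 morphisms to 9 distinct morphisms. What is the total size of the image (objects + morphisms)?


The image of F consists of distinct objects and distinct morphisms.
|Im(F)| on objects = 7
|Im(F)| on morphisms = 9
Total image cardinality = 7 + 9 = 16

16


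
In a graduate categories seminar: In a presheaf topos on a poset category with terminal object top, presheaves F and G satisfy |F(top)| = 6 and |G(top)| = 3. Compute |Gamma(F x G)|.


Global sections of a presheaf on a poset with terminal top satisfy
Gamma(H) ~ H(top). Presheaves admit pointwise products, so
(F x G)(top) = F(top) x G(top) (Cartesian product).
|Gamma(F x G)| = |F(top)| * |G(top)| = 6 * 3 = 18.

18


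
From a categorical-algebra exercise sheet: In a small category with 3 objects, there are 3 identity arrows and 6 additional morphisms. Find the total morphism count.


Each object has an identity morphism, giving 3 identities.
Adding the 6 non-identity morphisms:
Total = 3 + 6 = 9

9


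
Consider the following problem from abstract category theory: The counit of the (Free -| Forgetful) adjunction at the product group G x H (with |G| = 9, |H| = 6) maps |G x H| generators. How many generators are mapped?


The counit epsilon_K: F(U(K)) -> K of the Free-Forgetful adjunction
maps |K| generators of F(U(K)) into K. For K = G x H (the product group),
|G x H| = |G| * |H|.
Total generators mapped = 9 * 6 = 54.

54


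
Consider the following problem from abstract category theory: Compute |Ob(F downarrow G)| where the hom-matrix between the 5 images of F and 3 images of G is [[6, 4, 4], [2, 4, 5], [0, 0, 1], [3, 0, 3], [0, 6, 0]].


Objects of (F downarrow G) are triples (a, b, h: F(a)->G(b)).
The count equals the sum of all entries in the hom-matrix.
sum(row 0) = 14
sum(row 1) = 11
sum(row 2) = 1
sum(row 3) = 6
sum(row 4) = 6
Grand total = 38

38


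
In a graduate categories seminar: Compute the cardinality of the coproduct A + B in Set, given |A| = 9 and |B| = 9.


In Set, the coproduct A + B is the disjoint union.
|A + B| = |A| + |B| = 9 + 9 = 18

18


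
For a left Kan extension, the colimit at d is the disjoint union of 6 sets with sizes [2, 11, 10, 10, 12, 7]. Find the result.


Pointwise, the left Kan extension (Lan_F H)(d) is the colimit, indexed
by the comma category (F downarrow d), of H composed with the
projection (F downarrow d) -> C. Here that colimit is given
as a coproduct (disjoint union) of sets, so its cardinality is the
sum of the sizes of the summands.
Coproduct of sets with sizes: 2 + 11 + 10 + 10 + 12 + 7
= 52

52


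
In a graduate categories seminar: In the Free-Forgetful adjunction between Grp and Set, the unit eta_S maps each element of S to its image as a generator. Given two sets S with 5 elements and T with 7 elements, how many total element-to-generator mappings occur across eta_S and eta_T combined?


The unit eta_X: X -> U(F(X)) of the Free-Forgetful adjunction
maps each element of X to a generator of F(X). For X = S + T (disjoint
union in Set), |S + T| = |S| + |T|.
Total mappings = 5 + 7 = 12.

12


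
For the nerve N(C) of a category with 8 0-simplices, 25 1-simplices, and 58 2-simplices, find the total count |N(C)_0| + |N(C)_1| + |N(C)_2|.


The 2-skeleton of the nerve N(C) consists of simplices in dimensions 0, 1, 2:
  |N(C)_0| = 8 (objects)
  |N(C)_1| = 25 (morphisms)
  |N(C)_2| = 58 (composable pairs)
Total = 8 + 25 + 58 = 91

91


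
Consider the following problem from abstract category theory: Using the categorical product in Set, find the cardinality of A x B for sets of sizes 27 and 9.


In Set, the product A x B is the Cartesian product.
By the universal property, |A x B| = |A| * |B|.
|A x B| = 27 * 9 = 243

243


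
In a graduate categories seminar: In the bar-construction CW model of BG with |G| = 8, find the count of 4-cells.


In the bar-construction CW model of BG, the n-cells are indexed by
n-tuples [g_1|...|g_n] of non-identity elements of G (degenerate
simplices with some g_i = e do not contribute cells), so there are
(|G| - 1)^n n-cells.
For dim = 4 with |G| = 8:
cells = (8 - 1)^4 = 7^4 = 2401

2401


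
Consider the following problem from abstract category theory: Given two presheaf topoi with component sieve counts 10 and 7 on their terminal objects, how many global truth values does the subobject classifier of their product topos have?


In a product of presheaf topoi E_1 x E_2, the subobject classifier
is Omega = Omega_1 x Omega_2 (componentwise), so
|Omega(top)| = |Omega_1(top_1)| * |Omega_2(top_2)|.
= 10 * 7 = 70.

70


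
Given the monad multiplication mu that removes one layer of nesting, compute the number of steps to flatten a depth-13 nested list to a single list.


Each application of mu: T^2 -> T removes one layer of nesting.
Starting at depth 13 (i.e., T^13(X)), we need to reach T(X).
Number of mu applications = 13 - 1 = 12

12


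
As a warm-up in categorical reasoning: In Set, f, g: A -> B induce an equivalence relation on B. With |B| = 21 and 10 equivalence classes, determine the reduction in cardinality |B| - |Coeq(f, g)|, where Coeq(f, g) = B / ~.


The coequalizer Coeq(f, g) = B / ~ has one element per equivalence class.
|B| = 21, |Coeq(f, g)| = 10.
|B| - |Coeq(f, g)| = 21 - 10 = 11.

11


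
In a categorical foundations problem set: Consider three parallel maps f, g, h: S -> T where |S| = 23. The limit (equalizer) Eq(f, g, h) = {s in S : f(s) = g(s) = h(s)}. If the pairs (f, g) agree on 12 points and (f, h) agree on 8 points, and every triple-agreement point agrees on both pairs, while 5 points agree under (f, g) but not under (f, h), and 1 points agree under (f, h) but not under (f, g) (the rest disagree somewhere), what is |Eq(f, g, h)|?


Eq(f, g, h) is the triple-agreement set: points in S where all three
maps take the same value. Using inclusion-exclusion on the pairwise data:
Pair (f, g) agrees on 12 points; pair (f, h) on 8 points.
Points agreeing under (f, g) but not (f, h) = 5; under (f, h) but not (f, g) = 1.
Triple-agreement = agreement-in-(f, g) minus points that agree under (f, g) but not (f, h):
|Eq(f, g, h)| = 12 - 5 = 7
(cross-check via (f, h): 8 - 1 = 7.)

7


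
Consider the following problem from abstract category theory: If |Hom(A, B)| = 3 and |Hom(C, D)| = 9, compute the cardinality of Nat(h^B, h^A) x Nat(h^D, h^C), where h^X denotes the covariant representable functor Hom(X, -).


By the Yoneda lemma, Nat(h^B, h^A) is isomorphic to Hom(A, B),
so |Nat(h^B, h^A)| = |Hom(A, B)| and |Nat(h^D, h^C)| = |Hom(C, D)|.
|Hom(A, B)| = 3, |Hom(C, D)| = 9.
|Nat(h^B, h^A) x Nat(h^D, h^C)| = 3 * 9 = 27

27


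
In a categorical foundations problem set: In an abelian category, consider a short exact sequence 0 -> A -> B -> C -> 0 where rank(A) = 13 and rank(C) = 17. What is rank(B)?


For a short exact sequence 0 -> A -> B -> C -> 0,
rank is additive: rank(B) = rank(A) + rank(C).
rank(B) = 13 + 17 = 30

30


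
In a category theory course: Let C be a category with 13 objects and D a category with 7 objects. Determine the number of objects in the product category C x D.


The product category C x D has objects that are pairs (c, d).
Number of pairs = |Ob(C)| * |Ob(D)| = 13 * 7 = 91

91


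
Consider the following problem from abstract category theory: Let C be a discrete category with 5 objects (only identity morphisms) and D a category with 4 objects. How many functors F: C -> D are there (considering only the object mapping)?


A functor from a discrete category C to D is determined by
where each object maps. Each of the 5 objects of C can map
to any of the 4 objects of D independently.
Number of functors = 4^5 = 1024

1024


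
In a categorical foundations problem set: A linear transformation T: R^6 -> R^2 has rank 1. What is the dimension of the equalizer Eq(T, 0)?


The equalizer of f and the zero map is ker(f).
By the rank-nullity theorem: dim(ker(f)) = dim(domain) - rank(f).
dim(ker(f)) = 6 - 1 = 5

5


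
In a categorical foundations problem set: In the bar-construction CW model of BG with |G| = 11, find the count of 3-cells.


In the bar-construction CW model of BG, the n-cells are indexed by
n-tuples [g_1|...|g_n] of non-identity elements of G (degenerate
simplices with some g_i = e do not contribute cells), so there are
(|G| - 1)^n n-cells.
For dim = 3 with |G| = 11:
cells = (11 - 1)^3 = 10^3 = 1000

1000


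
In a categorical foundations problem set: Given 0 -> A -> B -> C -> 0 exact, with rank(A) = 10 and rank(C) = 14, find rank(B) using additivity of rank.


For a short exact sequence 0 -> A -> B -> C -> 0,
rank is additive: rank(B) = rank(A) + rank(C).
rank(B) = 10 + 14 = 24

24


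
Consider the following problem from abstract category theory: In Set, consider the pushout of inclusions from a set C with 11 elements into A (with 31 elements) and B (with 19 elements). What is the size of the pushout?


The pushout A +_C B identifies the images of C in A and B.
|A +_C B| = |A| + |B| - |C| (for injections).
= 31 + 19 - 11 = 39

39


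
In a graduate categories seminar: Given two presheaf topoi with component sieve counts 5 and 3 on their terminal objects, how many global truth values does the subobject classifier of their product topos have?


In a product of presheaf topoi E_1 x E_2, the subobject classifier
is Omega = Omega_1 x Omega_2 (componentwise), so
|Omega(top)| = |Omega_1(top_1)| * |Omega_2(top_2)|.
= 5 * 3 = 15.

15


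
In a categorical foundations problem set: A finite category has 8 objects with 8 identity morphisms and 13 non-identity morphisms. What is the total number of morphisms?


Each object has an identity morphism, giving 8 identities.
Adding the 13 non-identity morphisms:
Total = 8 + 13 = 21

21


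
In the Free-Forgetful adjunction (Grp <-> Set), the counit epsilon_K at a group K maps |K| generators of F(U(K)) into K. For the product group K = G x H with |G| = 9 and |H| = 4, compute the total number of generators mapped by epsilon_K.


The counit epsilon_K: F(U(K)) -> K of the Free-Forgetful adjunction
maps |K| generators of F(U(K)) into K. For K = G x H (the product group),
|G x H| = |G| * |H|.
Total generators mapped = 9 * 4 = 36.

36


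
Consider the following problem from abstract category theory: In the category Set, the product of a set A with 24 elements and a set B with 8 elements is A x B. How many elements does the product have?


In Set, the product A x B is the Cartesian product.
By the universal property, |A x B| = |A| * |B|.
|A x B| = 24 * 8 = 192

192


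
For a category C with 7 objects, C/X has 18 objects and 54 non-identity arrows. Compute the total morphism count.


In the slice category C/X, objects are morphisms to X.
Identity morphisms: 18 (one per object of C/X).
Non-identity morphisms: 54.
Total = 18 + 54 = 72

72


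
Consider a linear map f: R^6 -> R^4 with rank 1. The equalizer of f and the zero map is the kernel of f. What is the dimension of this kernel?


The equalizer of f and the zero map is ker(f).
By the rank-nullity theorem: dim(ker(f)) = dim(domain) - rank(f).
dim(ker(f)) = 6 - 1 = 5

5


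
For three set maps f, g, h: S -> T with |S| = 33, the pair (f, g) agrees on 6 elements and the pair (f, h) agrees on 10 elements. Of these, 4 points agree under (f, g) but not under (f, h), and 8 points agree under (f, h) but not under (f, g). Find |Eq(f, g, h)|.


Eq(f, g, h) is the triple-agreement set: points in S where all three
maps take the same value. Using inclusion-exclusion on the pairwise data:
Pair (f, g) agrees on 6 points; pair (f, h) on 10 points.
Points agreeing under (f, g) but not (f, h) = 4; under (f, h) but not (f, g) = 8.
Triple-agreement = agreement-in-(f, g) minus points that agree under (f, g) but not (f, h):
|Eq(f, g, h)| = 6 - 4 = 2
(cross-check via (f, h): 10 - 8 = 2.)

2


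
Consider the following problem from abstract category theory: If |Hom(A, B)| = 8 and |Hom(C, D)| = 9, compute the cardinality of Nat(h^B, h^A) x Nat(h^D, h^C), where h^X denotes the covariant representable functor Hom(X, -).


By the Yoneda lemma, Nat(h^B, h^A) is isomorphic to Hom(A, B),
so |Nat(h^B, h^A)| = |Hom(A, B)| and |Nat(h^D, h^C)| = |Hom(C, D)|.
|Hom(A, B)| = 8, |Hom(C, D)| = 9.
|Nat(h^B, h^A) x Nat(h^D, h^C)| = 8 * 9 = 72

72


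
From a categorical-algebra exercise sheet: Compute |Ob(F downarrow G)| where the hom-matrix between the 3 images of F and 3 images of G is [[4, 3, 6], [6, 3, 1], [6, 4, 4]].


Objects of (F downarrow G) are triples (a, b, h: F(a)->G(b)).
The count equals the sum of all entries in the hom-matrix.
sum(row 0) = 13
sum(row 1) = 10
sum(row 2) = 14
Grand total = 37

37


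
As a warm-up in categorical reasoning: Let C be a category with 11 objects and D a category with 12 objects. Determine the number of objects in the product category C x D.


The product category C x D has objects that are pairs (c, d).
Number of pairs = |Ob(C)| * |Ob(D)| = 11 * 12 = 132

132


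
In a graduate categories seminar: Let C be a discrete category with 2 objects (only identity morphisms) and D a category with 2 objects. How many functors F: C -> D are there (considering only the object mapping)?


A functor from a discrete category C to D is determined by
where each object maps. Each of the 2 objects of C can map
to any of the 2 objects of D independently.
Number of functors = 2^2 = 4

4


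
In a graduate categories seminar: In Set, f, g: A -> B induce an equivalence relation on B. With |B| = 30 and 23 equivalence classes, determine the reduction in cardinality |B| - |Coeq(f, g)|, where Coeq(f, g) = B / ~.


The coequalizer Coeq(f, g) = B / ~ has one element per equivalence class.
|B| = 30, |Coeq(f, g)| = 23.
|B| - |Coeq(f, g)| = 30 - 23 = 7.

7


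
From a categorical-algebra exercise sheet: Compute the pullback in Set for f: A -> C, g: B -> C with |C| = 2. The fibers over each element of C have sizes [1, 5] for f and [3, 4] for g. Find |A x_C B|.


The pullback A x_C B consists of pairs (a, b) with f(a) = g(b).
For each element c in C, the fiber product has |f^-1(c)| * |g^-1(c)| elements.
Summing over C: 1 * 3 + 5 * 4
= 3 + 20 = 23

23


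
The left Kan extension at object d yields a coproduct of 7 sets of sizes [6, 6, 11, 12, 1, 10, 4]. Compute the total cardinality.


Pointwise, the left Kan extension (Lan_F H)(d) is the colimit, indexed
by the comma category (F downarrow d), of H composed with the
projection (F downarrow d) -> C. Here that colimit is given
as a coproduct (disjoint union) of sets, so its cardinality is the
sum of the sizes of the summands.
Coproduct of sets with sizes: 6 + 6 + 11 + 12 + 1 + 10 + 4
= 50

50


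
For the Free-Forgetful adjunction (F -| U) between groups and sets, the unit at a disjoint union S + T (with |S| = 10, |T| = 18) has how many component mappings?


The unit eta_X: X -> U(F(X)) of the Free-Forgetful adjunction
maps each element of X to a generator of F(X). For X = S + T (disjoint
union in Set), |S + T| = |S| + |T|.
Total mappings = 10 + 18 = 28.

28


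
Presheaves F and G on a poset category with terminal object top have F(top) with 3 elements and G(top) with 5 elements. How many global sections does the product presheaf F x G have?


Global sections of a presheaf on a poset with terminal top satisfy
Gamma(H) ~ H(top). Presheaves admit pointwise products, so
(F x G)(top) = F(top) x G(top) (Cartesian product).
|Gamma(F x G)| = |F(top)| * |G(top)| = 3 * 5 = 15.

15


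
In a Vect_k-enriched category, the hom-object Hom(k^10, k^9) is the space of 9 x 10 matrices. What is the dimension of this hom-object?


In Vect-enriched categories, Hom(k^n, k^m) is the space of m x n matrices.
dim(Hom(k^10, k^9)) = 9 * 10 = 90

90


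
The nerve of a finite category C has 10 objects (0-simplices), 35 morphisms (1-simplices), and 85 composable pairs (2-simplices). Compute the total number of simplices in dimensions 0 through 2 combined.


The 2-skeleton of the nerve N(C) consists of simplices in dimensions 0, 1, 2:
  |N(C)_0| = 10 (objects)
  |N(C)_1| = 35 (morphisms)
  |N(C)_2| = 85 (composable pairs)
Total = 10 + 35 + 85 = 130

130


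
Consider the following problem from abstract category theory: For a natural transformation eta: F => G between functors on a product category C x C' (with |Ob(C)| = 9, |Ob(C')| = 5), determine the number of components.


A natural transformation eta: F => G assigns one component morphism per
object of the domain category.
The domain is the product category C x C', so
|Ob(C x C')| = |Ob(C)| * |Ob(C')| = 9 * 5 = 45.
Therefore eta has 45 component morphisms.

45


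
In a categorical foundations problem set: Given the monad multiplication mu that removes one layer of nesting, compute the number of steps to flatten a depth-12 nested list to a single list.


Each application of mu: T^2 -> T removes one layer of nesting.
Starting at depth 12 (i.e., T^12(X)), we need to reach T(X).
Number of mu applications = 12 - 1 = 11

11


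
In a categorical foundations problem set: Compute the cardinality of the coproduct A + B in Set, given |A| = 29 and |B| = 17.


In Set, the coproduct A + B is the disjoint union.
|A + B| = |A| + |B| = 29 + 17 = 46

46
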